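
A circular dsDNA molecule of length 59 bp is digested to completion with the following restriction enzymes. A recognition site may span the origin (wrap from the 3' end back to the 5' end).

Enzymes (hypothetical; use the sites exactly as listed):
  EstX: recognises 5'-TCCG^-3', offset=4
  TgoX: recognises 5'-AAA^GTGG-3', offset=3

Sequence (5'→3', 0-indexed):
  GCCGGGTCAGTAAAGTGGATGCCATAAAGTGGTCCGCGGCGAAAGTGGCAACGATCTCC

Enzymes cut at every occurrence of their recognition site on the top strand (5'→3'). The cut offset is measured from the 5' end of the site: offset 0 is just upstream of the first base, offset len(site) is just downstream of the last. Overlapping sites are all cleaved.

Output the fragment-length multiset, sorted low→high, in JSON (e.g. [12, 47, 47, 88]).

[8,8,13,14,16]

Site scan:
  EstX TCCG/4: at [32, 56] ⇒ [1, 36]
  TgoX AAAGTGG/3: at [11, 25, 41] ⇒ [14, 28, 44]

All cut coordinates (distinct, sorted): [1, 14, 28, 36, 44]

Fragment lengths:
  1→14: 13 bp
  14→28: 14 bp
  28→36: 8 bp
  36→44: 8 bp
  44→1 (wrap): 59-44+1 = 16 bp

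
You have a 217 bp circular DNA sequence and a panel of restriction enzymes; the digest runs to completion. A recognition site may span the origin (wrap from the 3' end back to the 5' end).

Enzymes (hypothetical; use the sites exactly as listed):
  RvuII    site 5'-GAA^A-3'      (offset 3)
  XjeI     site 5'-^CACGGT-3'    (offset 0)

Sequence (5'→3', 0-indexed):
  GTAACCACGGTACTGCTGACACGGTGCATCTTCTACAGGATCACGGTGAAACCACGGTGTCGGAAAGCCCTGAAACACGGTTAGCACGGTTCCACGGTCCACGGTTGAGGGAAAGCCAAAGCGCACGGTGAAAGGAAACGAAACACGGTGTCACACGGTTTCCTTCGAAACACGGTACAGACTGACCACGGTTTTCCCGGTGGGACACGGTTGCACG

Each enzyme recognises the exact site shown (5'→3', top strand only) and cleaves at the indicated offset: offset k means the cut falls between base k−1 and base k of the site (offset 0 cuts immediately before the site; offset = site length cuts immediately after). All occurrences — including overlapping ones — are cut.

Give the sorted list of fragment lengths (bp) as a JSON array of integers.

[1,1,1,2,5,5,7,8,8,9,9,9,9,9,10,10,13,14,14,16,16,19,22]

Site scan:
  RvuII (GAAA, off=3): starts [47, 62, 71, 110, 129, 134, 139, 166] → cuts [50, 65, 74, 113, 132, 137, 142, 169]
  XjeI (CACGGT, off=0): starts [5, 19, 41, 52, 75, 84, 92, 99, 123, 143, 153, 170, 186, 205, 213] → cuts [5, 19, 41, 52, 75, 84, 92, 99, 123, 143, 153, 170, 186, 205, 213]

All cut coordinates (distinct, sorted): [5, 19, 41, 50, 52, 65, 74, 75, 84, 92, 99, 113, 123, 132, 137, 142, 143, 153, 169, 170, 186, 205, 213]

Fragments:
  5→19: 14 bp
  19→41: 22 bp
  41→50: 9 bp
  50→52: 2 bp
  52→65: 13 bp
  65→74: 9 bp
  74→75: 1 bp
  75→84: 9 bp
  84→92: 8 bp
  92→99: 7 bp
  99→113: 14 bp
  113→123: 10 bp
  123→132: 9 bp
  132→137: 5 bp
  137→142: 5 bp
  142→143: 1 bp
  143→153: 10 bp
  153→169: 16 bp
  169→170: 1 bp
  170→186: 16 bp
  186→205: 19 bp
  205→213: 8 bp
  213→5 (wrap): 217-213+5 = 9 bp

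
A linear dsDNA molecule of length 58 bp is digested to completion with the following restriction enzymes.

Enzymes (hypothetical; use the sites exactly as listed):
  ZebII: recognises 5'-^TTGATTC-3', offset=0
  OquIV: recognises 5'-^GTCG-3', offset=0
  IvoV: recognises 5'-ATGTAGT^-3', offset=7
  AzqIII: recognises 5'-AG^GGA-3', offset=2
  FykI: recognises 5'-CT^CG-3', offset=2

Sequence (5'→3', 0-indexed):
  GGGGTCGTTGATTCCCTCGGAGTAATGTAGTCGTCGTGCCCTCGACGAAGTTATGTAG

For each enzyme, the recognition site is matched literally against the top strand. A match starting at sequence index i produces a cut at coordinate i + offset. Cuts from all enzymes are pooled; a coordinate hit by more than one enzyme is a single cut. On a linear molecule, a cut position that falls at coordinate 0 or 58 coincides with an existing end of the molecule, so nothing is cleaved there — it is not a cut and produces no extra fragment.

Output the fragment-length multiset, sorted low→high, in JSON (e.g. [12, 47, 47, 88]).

[1,2,3,4,10,10,12,16]

Per-enzyme occurrences:
  ZebII (TTGATTC, off=0): starts [7] → cuts [7]
  OquIV (GTCG, off=0): starts [3, 29, 32] → cuts [3, 29, 32]
  IvoV (ATGTAGT, off=7): starts [24] → cuts [31]
  AzqIII (AGGGA, off=2): no sites
  FykI (CTCG, off=2): starts [15, 40] → cuts [17, 42]

All cut coordinates (distinct, sorted): [3, 7, 17, 29, 31, 32, 42]

Fragments:
  [0,3): 3 bp
  [3,7): 4 bp
  [7,17): 10 bp
  [17,29): 12 bp
  [29,31): 2 bp
  [31,32): 1 bp
  [32,42): 10 bp
  [42,58): 16 bp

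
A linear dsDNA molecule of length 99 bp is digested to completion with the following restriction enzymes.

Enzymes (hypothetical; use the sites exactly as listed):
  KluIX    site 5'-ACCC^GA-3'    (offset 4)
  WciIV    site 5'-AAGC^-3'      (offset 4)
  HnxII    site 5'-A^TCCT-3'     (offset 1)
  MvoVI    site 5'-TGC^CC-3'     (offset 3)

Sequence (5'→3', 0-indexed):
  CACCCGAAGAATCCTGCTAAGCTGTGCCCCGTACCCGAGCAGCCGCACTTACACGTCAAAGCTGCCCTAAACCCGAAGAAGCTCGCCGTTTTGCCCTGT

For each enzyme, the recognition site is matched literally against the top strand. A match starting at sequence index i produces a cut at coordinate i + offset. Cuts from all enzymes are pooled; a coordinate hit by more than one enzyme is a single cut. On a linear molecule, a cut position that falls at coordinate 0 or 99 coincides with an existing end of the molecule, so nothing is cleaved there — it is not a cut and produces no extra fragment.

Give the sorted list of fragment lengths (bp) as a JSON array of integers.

[3,5,5,5,6,8,9,9,11,12,26]

Scan for sites:
  KluIX ACCCGA/4: at [1, 32, 70] ⇒ [5, 36, 74]
  WciIV AAGC/4: at [18, 58, 78] ⇒ [22, 62, 82]
  HnxII ATCCT/1: at [10] ⇒ [11]
  MvoVI TGCCC/3: at [24, 62, 91] ⇒ [27, 65, 94]

All cut coordinates (distinct, sorted): [5, 11, 22, 27, 36, 62, 65, 74, 82, 94]

Fragment lengths:
  [0,5): 5 bp
  [5,11): 6 bp
  [11,22): 11 bp
  [22,27): 5 bp
  [27,36): 9 bp
  [36,62): 26 bp
  [62,65): 3 bp
  [65,74): 9 bp
  [74,82): 8 bp
  [82,94): 12 bp
  [94,99): 5 bp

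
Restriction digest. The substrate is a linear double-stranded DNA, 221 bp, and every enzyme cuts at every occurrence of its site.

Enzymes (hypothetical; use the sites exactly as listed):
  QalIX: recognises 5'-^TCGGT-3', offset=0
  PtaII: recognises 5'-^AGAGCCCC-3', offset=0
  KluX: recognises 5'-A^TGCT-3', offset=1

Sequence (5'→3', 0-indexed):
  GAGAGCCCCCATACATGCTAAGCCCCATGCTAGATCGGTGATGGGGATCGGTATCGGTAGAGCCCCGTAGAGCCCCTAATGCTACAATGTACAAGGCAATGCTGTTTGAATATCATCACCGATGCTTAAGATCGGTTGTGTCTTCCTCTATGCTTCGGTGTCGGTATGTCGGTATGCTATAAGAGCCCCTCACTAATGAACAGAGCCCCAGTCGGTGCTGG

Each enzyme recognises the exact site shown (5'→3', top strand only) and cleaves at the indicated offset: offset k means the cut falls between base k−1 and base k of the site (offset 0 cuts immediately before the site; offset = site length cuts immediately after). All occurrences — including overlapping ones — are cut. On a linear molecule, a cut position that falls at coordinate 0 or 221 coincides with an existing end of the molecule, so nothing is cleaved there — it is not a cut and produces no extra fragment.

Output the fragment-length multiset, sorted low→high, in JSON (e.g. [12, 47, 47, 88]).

[1,4,5,6,6,6,7,7,8,9,10,10,10,11,12,13,14,19,20,20,23]

Per-enzyme occurrences:
  QalIX TCGGT/0: at [34, 47, 53, 131, 154, 160, 168, 211] ⇒ [34, 47, 53, 131, 154, 160, 168, 211]
  PtaII AGAGCCCC/0: at [1, 58, 68, 181, 201] ⇒ [1, 58, 68, 181, 201]
  KluX ATGCT/1: at [14, 26, 78, 98, 121, 149, 173] ⇒ [15, 27, 79, 99, 122, 150, 174]

All cut coordinates (distinct, sorted): [1, 15, 27, 34, 47, 53, 58, 68, 79, 99, 122, 131, 150, 154, 160, 168, 174, 181, 201, 211]

Fragment lengths:
  [0,1): 1 bp
  [1,15): 14 bp
  [15,27): 12 bp
  [27,34): 7 bp
  [34,47): 13 bp
  [47,53): 6 bp
  [53,58): 5 bp
  [58,68): 10 bp
  [68,79): 11 bp
  [79,99): 20 bp
  [99,122): 23 bp
  [122,131): 9 bp
  [131,150): 19 bp
  [150,154): 4 bp
  [154,160): 6 bp
  [160,168): 8 bp
  [168,174): 6 bp
  [174,181): 7 bp
  [181,201): 20 bp
  [201,211): 10 bp
  [211,221): 10 bp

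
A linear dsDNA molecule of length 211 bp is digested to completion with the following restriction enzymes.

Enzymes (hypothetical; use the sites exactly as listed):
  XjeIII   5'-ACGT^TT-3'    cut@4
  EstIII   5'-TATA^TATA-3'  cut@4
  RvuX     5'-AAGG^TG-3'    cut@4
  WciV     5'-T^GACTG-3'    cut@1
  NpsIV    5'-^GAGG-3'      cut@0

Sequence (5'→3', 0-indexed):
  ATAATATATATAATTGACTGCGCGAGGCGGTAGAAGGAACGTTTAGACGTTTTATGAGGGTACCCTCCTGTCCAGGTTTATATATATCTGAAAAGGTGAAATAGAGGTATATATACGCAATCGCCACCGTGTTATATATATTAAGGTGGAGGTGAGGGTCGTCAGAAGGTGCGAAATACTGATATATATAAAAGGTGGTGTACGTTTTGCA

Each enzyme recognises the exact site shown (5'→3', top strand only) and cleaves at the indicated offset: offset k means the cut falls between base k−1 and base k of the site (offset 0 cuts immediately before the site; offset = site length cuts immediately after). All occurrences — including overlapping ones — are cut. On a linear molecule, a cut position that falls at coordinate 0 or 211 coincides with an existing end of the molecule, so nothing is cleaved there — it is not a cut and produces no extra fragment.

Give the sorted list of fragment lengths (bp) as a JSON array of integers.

[2,5,5,6,7,7,8,8,8,8,9,10,10,14,16,17,19,25,27]

Site scan:
  XjeIII ACGTTT/4: at [38, 46, 201] ⇒ [42, 50, 205]
  EstIII TATATATA/4: at [4, 78, 107, 132, 182] ⇒ [8, 82, 111, 136, 186]
  RvuX AAGGTG/4: at [92, 142, 165, 191] ⇒ [96, 146, 169, 195]
  WciV TGACTG/1: at [14] ⇒ [15]
  NpsIV GAGG/0: at [23, 55, 103, 148, 153] ⇒ [23, 55, 103, 148, 153]

All cut coordinates (distinct, sorted): [8, 15, 23, 42, 50, 55, 82, 96, 103, 111, 136, 146, 148, 153, 169, 186, 195, 205]

Fragment lengths:
  [0,8): 8 bp
  [8,15): 7 bp
  [15,23): 8 bp
  [23,42): 19 bp
  [42,50): 8 bp
  [50,55): 5 bp
  [55,82): 27 bp
  [82,96): 14 bp
  [96,103): 7 bp
  [103,111): 8 bp
  [111,136): 25 bp
  [136,146): 10 bp
  [146,148): 2 bp
  [148,153): 5 bp
  [153,169): 16 bp
  [169,186): 17 bp
  [186,195): 9 bp
  [195,205): 10 bp
  [205,211): 6 bp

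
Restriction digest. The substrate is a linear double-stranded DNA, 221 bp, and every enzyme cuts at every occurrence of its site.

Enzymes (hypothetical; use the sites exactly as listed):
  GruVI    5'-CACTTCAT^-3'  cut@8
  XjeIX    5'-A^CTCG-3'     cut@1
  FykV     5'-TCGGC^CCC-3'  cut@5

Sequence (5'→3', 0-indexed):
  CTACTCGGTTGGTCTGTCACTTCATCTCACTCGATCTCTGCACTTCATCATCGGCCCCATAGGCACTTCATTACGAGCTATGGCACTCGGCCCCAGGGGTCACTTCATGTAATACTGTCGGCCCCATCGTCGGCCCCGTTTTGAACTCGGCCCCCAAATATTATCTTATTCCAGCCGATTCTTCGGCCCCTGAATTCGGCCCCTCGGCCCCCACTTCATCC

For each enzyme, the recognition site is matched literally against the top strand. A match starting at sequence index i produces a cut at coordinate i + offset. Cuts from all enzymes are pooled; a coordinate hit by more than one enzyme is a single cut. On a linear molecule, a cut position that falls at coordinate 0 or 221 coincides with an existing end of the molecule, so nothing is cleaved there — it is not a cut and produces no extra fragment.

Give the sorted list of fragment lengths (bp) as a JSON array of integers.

[2,3,4,6,6,7,8,11,11,12,13,14,14,16,17,19,22,36]

Scan for sites:
  GruVI (CACTTCAT, off=8): starts [17, 40, 63, 100, 211] → cuts [25, 48, 71, 108, 219]
  XjeIX (ACTCG, off=1): starts [2, 28, 84, 144] → cuts [3, 29, 85, 145]
  FykV (TCGGCCCC, off=5): starts [50, 86, 117, 129, 146, 182, 195, 203] → cuts [55, 91, 122, 134, 151, 187, 200, 208]

Pooled cuts: [3, 25, 29, 48, 55, 71, 85, 91, 108, 122, 134, 145, 151, 187, 200, 208, 219]

Fragments:
  [0,3): 3 bp
  [3,25): 22 bp
  [25,29): 4 bp
  [29,48): 19 bp
  [48,55): 7 bp
  [55,71): 16 bp
  [71,85): 14 bp
  [85,91): 6 bp
  [91,108): 17 bp
  [108,122): 14 bp
  [122,134): 12 bp
  [134,145): 11 bp
  [145,151): 6 bp
  [151,187): 36 bp
  [187,200): 13 bp
  [200,208): 8 bp
  [208,219): 11 bp
  [219,221): 2 bp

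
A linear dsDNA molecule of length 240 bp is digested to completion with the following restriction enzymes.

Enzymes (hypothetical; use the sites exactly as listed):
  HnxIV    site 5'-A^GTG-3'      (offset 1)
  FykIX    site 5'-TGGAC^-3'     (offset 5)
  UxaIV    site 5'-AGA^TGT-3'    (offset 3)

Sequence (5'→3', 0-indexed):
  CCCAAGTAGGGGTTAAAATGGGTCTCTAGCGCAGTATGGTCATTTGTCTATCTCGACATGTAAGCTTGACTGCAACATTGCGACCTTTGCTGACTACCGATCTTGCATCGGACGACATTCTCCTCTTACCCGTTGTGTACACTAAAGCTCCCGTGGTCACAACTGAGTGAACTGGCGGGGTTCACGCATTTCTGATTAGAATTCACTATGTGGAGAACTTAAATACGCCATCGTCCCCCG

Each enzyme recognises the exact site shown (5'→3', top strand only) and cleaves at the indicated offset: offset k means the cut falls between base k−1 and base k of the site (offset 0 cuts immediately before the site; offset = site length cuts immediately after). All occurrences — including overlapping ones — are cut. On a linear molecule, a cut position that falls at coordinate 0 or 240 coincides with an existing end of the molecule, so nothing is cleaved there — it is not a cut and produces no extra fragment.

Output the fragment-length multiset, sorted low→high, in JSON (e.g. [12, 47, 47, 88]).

[74,166]

Site scan:
  HnxIV AGTG/1: at [165] ⇒ [166]
  FykIX (TGGAC, off=5): no sites
  UxaIV (AGATGT, off=3): no sites

All cut coordinates (distinct, sorted): [166]

Fragment lengths:
  [0,166): 166 bp
  [166,240): 74 bp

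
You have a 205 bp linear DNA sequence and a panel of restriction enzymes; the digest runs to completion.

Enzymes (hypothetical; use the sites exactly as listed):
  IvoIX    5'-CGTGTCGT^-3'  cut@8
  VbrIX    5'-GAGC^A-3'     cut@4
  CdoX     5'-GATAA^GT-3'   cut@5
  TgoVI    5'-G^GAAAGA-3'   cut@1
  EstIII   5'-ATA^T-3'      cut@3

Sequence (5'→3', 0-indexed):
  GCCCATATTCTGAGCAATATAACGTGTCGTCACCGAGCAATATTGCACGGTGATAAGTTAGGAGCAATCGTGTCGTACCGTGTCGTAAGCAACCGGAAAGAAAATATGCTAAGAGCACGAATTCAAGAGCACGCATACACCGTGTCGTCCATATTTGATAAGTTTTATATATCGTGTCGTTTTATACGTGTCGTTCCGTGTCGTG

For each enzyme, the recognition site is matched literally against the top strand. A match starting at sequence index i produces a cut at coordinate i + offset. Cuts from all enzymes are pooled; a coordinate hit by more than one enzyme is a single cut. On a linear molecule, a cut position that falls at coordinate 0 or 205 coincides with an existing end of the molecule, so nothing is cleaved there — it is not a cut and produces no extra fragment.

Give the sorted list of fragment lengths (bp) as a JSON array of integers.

Scan for sites:
  IvoIX CGTGTCGT/8: at [22, 68, 78, 140, 172, 186, 196] ⇒ [30, 76, 86, 148, 180, 194, 204]
  VbrIX GAGCA/4: at [11, 34, 61, 112, 126] ⇒ [15, 38, 65, 116, 130]
  CdoX GATAAGT/5: at [51, 156] ⇒ [56, 161]
  TgoVI GGAAAGA/1: at [94] ⇒ [95]
  EstIII ATAT/3: at [4, 16, 39, 103, 150, 166, 168] ⇒ [7, 19, 42, 106, 153, 169, 171]

All cut coordinates (distinct, sorted): [7, 15, 19, 30, 38, 42, 56, 65, 76, 86, 95, 106, 116, 130, 148, 153, 161, 169, 171, 180, 194, 204]

Fragment lengths:
  [0,7): 7 bp
  [7,15): 8 bp
  [15,19): 4 bp
  [19,30): 11 bp
  [30,38): 8 bp
  [38,42): 4 bp
  [42,56): 14 bp
  [56,65): 9 bp
  [65,76): 11 bp
  [76,86): 10 bp
  [86,95): 9 bp
  [95,106): 11 bp
  [106,116): 10 bp
  [116,130): 14 bp
  [130,148): 18 bp
  [148,153): 5 bp
  [153,161): 8 bp
  [161,169): 8 bp
  [169,171): 2 bp
  [171,180): 9 bp
  [180,194): 14 bp
  [194,204): 10 bp
  [204,205): 1 bp

[1,2,4,4,5,7,8,8,8,8,9,9,9,10,10,10,11,11,11,14,14,14,18]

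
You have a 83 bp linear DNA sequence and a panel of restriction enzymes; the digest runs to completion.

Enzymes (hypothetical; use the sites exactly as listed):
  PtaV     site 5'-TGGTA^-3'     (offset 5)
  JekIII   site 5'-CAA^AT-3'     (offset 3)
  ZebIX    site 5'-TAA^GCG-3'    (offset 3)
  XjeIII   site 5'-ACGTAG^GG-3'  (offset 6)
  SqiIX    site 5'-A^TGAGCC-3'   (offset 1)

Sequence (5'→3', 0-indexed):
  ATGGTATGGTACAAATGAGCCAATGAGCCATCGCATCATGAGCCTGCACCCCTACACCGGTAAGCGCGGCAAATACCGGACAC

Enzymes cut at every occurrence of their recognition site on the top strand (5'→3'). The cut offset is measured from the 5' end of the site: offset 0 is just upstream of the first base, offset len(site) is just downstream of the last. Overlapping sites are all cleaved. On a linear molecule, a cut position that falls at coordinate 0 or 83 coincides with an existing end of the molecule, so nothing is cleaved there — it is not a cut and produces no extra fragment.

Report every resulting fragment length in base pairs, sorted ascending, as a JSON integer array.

[1,3,5,6,8,9,11,15,25]

Scan for sites:
  PtaV TGGTA/5: at [1, 6] ⇒ [6, 11]
  JekIII CAAAT/3: at [11, 69] ⇒ [14, 72]
  ZebIX TAAGCG/3: at [60] ⇒ [63]
  XjeIII (ACGTAGGG, off=6): no sites
  SqiIX ATGAGCC/1: at [14, 22, 37] ⇒ [15, 23, 38]

All cut coordinates (distinct, sorted): [6, 11, 14, 15, 23, 38, 63, 72]

Fragment lengths:
  [0,6): 6 bp
  [6,11): 5 bp
  [11,14): 3 bp
  [14,15): 1 bp
  [15,23): 8 bp
  [23,38): 15 bp
  [38,63): 25 bp
  [63,72): 9 bp
  [72,83): 11 bp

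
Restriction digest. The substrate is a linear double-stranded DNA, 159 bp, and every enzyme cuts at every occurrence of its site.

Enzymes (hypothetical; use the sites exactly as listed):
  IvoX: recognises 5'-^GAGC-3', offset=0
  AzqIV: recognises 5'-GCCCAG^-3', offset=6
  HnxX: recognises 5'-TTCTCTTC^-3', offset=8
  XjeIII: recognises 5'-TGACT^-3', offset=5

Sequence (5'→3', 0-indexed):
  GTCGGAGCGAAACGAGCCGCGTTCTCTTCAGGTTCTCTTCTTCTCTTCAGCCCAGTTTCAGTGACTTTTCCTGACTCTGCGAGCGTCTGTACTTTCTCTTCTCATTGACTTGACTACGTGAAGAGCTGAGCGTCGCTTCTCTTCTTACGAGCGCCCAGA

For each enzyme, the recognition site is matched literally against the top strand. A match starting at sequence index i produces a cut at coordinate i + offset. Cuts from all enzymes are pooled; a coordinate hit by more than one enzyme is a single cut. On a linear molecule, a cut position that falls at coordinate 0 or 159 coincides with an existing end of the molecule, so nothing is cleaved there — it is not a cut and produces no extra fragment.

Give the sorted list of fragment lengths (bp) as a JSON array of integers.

Per-enzyme occurrences:
  IvoX (GAGC, off=0): starts [4, 13, 80, 122, 127, 148] → cuts [4, 13, 80, 122, 127, 148]
  AzqIV (GCCCAG, off=6): starts [49, 152] → cuts [55, 158]
  HnxX (TTCTCTTC, off=8): starts [21, 32, 40, 93, 136] → cuts [29, 40, 48, 101, 144]
  XjeIII (TGACT, off=5): starts [61, 71, 105, 110] → cuts [66, 76, 110, 115]

Pooled cuts: [4, 13, 29, 40, 48, 55, 66, 76, 80, 101, 110, 115, 122, 127, 144, 148, 158]

Fragment lengths:
  [0,4): 4 bp
  [4,13): 9 bp
  [13,29): 16 bp
  [29,40): 11 bp
  [40,48): 8 bp
  [48,55): 7 bp
  [55,66): 11 bp
  [66,76): 10 bp
  [76,80): 4 bp
  [80,101): 21 bp
  [101,110): 9 bp
  [110,115): 5 bp
  [115,122): 7 bp
  [122,127): 5 bp
  [127,144): 17 bp
  [144,148): 4 bp
  [148,158): 10 bp
  [158,159): 1 bp

[1,4,4,4,5,5,7,7,8,9,9,10,10,11,11,16,17,21]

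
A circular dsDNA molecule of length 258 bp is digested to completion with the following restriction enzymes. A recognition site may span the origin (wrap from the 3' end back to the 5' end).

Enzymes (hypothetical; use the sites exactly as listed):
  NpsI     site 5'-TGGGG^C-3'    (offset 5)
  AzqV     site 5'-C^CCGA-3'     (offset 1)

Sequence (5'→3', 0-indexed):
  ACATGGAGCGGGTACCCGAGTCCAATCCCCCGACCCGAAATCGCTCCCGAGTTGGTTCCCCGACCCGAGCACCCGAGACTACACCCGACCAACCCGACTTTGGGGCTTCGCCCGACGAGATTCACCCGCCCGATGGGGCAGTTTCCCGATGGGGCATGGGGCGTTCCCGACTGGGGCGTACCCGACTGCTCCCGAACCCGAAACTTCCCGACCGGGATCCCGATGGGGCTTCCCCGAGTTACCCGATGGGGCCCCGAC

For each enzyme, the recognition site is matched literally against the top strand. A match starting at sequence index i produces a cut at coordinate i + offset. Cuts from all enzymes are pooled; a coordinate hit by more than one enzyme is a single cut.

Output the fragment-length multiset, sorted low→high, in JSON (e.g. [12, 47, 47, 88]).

[2,5,5,5,5,5,6,6,7,7,8,9,9,9,9,9,9,10,10,10,12,12,12,12,13,14,18,20]

Per-enzyme occurrences:
  NpsI TGGGGC/5: at [100, 133, 149, 156, 171, 223, 246] ⇒ [105, 138, 154, 161, 176, 228, 251]
  AzqV CCCGA/1: at [14, 28, 33, 45, 58, 63, 71, 83, 92, 110, 128, 144, 165, 180, 190, 196, 206, 218, 232, 241, 252] ⇒ [15, 29, 34, 46, 59, 64, 72, 84, 93, 111, 129, 145, 166, 181, 191, 197, 207, 219, 233, 242, 253]

All cut coordinates (distinct, sorted): [15, 29, 34, 46, 59, 64, 72, 84, 93, 105, 111, 129, 138, 145, 154, 161, 166, 176, 181, 191, 197, 207, 219, 228, 233, 242, 251, 253]

Fragments:
  15→29: 14 bp
  29→34: 5 bp
  34→46: 12 bp
  46→59: 13 bp
  59→64: 5 bp
  64→72: 8 bp
  72→84: 12 bp
  84→93: 9 bp
  93→105: 12 bp
  105→111: 6 bp
  111→129: 18 bp
  129→138: 9 bp
  138→145: 7 bp
  145→154: 9 bp
  154→161: 7 bp
  161→166: 5 bp
  166→176: 10 bp
  176→181: 5 bp
  181→191: 10 bp
  191→197: 6 bp
  197→207: 10 bp
  207→219: 12 bp
  219→228: 9 bp
  228→233: 5 bp
  233→242: 9 bp
  242→251: 9 bp
  251→253: 2 bp
  253→15 (wrap): 258-253+15 = 20 bp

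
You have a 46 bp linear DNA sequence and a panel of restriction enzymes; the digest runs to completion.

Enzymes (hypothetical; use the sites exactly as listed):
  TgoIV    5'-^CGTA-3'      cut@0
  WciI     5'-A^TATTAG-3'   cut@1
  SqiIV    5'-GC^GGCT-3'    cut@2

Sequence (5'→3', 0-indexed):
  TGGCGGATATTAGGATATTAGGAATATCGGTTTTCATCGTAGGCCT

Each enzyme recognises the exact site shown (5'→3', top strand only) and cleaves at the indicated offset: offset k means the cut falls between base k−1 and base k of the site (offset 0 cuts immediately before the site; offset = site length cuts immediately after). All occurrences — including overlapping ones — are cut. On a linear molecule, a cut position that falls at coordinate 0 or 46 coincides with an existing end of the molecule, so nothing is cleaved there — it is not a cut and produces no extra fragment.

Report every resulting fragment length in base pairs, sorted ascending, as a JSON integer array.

[7,8,9,22]

Site scan:
  TgoIV (CGTA, off=0): starts [37] → cuts [37]
  WciI (ATATTAG, off=1): starts [6, 14] → cuts [7, 15]
  SqiIV (GCGGCT, off=2): no sites

All cut coordinates (distinct, sorted): [7, 15, 37]

Fragments:
  [0,7): 7 bp
  [7,15): 8 bp
  [15,37): 22 bp
  [37,46): 9 bp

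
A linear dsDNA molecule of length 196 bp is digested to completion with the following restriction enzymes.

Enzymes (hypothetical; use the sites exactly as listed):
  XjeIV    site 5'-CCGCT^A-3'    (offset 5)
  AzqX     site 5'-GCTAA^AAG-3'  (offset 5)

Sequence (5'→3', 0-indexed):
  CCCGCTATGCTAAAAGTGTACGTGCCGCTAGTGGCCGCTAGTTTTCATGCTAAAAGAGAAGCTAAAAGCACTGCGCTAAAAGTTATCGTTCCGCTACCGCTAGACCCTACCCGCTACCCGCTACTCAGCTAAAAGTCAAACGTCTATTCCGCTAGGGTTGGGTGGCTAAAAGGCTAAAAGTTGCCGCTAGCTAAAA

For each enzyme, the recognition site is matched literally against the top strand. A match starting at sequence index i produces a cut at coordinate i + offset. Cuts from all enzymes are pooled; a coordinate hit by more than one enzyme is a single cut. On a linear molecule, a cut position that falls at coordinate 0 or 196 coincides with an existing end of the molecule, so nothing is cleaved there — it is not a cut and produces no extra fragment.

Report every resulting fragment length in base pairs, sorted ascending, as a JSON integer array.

[6,6,7,7,8,8,10,10,11,12,14,14,14,16,16,16,21]

Per-enzyme occurrences:
  XjeIV (CCGCTA, off=5): starts [1, 24, 34, 90, 96, 110, 117, 148, 183] → cuts [6, 29, 39, 95, 101, 115, 122, 153, 188]
  AzqX (GCTAAAAG, off=5): starts [8, 48, 60, 74, 127, 164, 172] → cuts [13, 53, 65, 79, 132, 169, 177]

All cut coordinates (distinct, sorted): [6, 13, 29, 39, 53, 65, 79, 95, 101, 115, 122, 132, 153, 169, 177, 188]

Fragment lengths:
  [0,6): 6 bp
  [6,13): 7 bp
  [13,29): 16 bp
  [29,39): 10 bp
  [39,53): 14 bp
  [53,65): 12 bp
  [65,79): 14 bp
  [79,95): 16 bp
  [95,101): 6 bp
  [101,115): 14 bp
  [115,122): 7 bp
  [122,132): 10 bp
  [132,153): 21 bp
  [153,169): 16 bp
  [169,177): 8 bp
  [177,188): 11 bp
  [188,196): 8 bp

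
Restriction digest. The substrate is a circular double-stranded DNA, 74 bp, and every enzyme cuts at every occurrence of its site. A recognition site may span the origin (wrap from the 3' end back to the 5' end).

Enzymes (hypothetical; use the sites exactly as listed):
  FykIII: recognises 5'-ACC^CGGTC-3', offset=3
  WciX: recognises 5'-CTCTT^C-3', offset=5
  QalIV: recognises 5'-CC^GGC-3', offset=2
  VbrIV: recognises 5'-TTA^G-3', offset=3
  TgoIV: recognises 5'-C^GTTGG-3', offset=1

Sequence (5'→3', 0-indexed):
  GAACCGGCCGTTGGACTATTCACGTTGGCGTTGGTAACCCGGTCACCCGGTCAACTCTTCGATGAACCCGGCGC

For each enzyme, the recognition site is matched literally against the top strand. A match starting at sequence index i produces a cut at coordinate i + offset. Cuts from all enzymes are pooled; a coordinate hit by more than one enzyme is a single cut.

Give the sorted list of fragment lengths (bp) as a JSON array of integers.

Per-enzyme occurrences:
  FykIII ACCCGGTC/3: at [36, 44] ⇒ [39, 47]
  WciX CTCTTC/5: at [54] ⇒ [59]
  QalIV CCGGC/2: at [3, 67] ⇒ [5, 69]
  VbrIV (TTAG, off=3): no sites
  TgoIV CGTTGG/1: at [8, 22, 28] ⇒ [9, 23, 29]

Pooled cuts: [5, 9, 23, 29, 39, 47, 59, 69]

Fragment lengths:
  5→9: 4 bp
  9→23: 14 bp
  23→29: 6 bp
  29→39: 10 bp
  39→47: 8 bp
  47→59: 12 bp
  59→69: 10 bp
  69→5 (wrap): 74-69+5 = 10 bp

[4,6,8,10,10,10,12,14]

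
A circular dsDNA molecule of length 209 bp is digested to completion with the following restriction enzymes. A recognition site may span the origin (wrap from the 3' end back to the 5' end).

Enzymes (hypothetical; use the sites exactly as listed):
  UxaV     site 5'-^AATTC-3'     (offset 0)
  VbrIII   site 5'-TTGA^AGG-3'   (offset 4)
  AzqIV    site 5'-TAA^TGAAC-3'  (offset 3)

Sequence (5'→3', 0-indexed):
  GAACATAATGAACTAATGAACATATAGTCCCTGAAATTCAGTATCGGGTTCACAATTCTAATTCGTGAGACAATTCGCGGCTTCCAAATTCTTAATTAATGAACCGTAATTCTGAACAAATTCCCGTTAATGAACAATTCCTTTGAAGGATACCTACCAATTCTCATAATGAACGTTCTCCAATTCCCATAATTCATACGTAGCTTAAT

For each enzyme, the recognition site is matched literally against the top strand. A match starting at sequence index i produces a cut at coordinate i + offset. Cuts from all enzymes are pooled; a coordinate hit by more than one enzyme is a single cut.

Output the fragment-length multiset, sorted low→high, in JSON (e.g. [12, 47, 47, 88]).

Site scan:
  UxaV AATTC/0: at [34, 53, 59, 71, 86, 107, 118, 135, 158, 181, 190] ⇒ [34, 53, 59, 71, 86, 107, 118, 135, 158, 181, 190]
  VbrIII TTGAAGG/4: at [142] ⇒ [146]
  AzqIV TAATGAAC/3: at [5, 13, 96, 127, 166, 205] ⇒ [8, 16, 99, 130, 169, 208]

Pooled cuts: [8, 16, 34, 53, 59, 71, 86, 99, 107, 118, 130, 135, 146, 158, 169, 181, 190, 208]

Fragments:
  8→16: 8 bp
  16→34: 18 bp
  34→53: 19 bp
  53→59: 6 bp
  59→71: 12 bp
  71→86: 15 bp
  86→99: 13 bp
  99→107: 8 bp
  107→118: 11 bp
  118→130: 12 bp
  130→135: 5 bp
  135→146: 11 bp
  146→158: 12 bp
  158→169: 11 bp
  169→181: 12 bp
  181→190: 9 bp
  190→208: 18 bp
  208→8 (wrap): 209-208+8 = 9 bp

[5,6,8,8,9,9,11,11,11,12,12,12,12,13,15,18,18,19]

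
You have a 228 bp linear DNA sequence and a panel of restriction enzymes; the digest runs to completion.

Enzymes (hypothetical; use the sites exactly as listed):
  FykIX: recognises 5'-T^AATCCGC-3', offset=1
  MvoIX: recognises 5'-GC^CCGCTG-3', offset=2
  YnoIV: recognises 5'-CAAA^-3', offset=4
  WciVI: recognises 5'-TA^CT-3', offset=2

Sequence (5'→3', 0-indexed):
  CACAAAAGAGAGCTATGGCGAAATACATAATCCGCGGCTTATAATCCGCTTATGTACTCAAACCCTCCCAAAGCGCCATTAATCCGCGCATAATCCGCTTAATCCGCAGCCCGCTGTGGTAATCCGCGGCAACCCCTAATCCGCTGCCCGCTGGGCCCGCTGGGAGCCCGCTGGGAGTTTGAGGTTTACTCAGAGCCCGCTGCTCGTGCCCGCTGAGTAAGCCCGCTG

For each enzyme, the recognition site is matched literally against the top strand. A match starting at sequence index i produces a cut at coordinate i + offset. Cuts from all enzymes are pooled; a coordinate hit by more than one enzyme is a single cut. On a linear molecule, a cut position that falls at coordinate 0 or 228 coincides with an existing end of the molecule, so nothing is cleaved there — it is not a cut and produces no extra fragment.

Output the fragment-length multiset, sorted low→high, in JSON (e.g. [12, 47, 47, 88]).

Per-enzyme occurrences:
  FykIX TAATCCGC/1: at [27, 41, 79, 90, 99, 119, 136] ⇒ [28, 42, 80, 91, 100, 120, 137]
  MvoIX GCCCGCTG/2: at [108, 145, 154, 165, 194, 207, 220] ⇒ [110, 147, 156, 167, 196, 209, 222]
  YnoIV CAAA/4: at [2, 58, 68] ⇒ [6, 62, 72]
  WciVI TACT/2: at [54, 186] ⇒ [56, 188]

All cut coordinates (distinct, sorted): [6, 28, 42, 56, 62, 72, 80, 91, 100, 110, 120, 137, 147, 156, 167, 188, 196, 209, 222]

Fragments:
  [0,6): 6 bp
  [6,28): 22 bp
  [28,42): 14 bp
  [42,56): 14 bp
  [56,62): 6 bp
  [62,72): 10 bp
  [72,80): 8 bp
  [80,91): 11 bp
  [91,100): 9 bp
  [100,110): 10 bp
  [110,120): 10 bp
  [120,137): 17 bp
  [137,147): 10 bp
  [147,156): 9 bp
  [156,167): 11 bp
  [167,188): 21 bp
  [188,196): 8 bp
  [196,209): 13 bp
  [209,222): 13 bp
  [222,228): 6 bp

[6,6,6,8,8,9,9,10,10,10,10,11,11,13,13,14,14,17,21,22]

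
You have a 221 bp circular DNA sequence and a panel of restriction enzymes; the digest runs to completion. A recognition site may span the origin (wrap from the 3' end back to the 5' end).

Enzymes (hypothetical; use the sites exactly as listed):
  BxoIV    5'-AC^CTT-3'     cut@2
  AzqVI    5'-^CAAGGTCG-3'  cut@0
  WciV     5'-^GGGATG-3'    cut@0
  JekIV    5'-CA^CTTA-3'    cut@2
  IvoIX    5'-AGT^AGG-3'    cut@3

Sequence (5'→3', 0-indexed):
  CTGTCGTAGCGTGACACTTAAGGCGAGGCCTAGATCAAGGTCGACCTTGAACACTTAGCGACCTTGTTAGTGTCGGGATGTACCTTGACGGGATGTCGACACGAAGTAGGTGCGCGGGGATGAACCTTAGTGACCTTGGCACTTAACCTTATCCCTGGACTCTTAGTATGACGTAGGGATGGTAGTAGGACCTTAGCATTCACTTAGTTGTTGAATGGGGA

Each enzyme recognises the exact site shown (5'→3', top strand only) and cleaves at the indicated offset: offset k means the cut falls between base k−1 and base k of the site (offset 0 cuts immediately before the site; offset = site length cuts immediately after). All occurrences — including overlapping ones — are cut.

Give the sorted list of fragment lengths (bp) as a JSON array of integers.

Site scan:
  BxoIV ACCTT/2: at [43, 60, 81, 123, 132, 145, 189] ⇒ [45, 62, 83, 125, 134, 147, 191]
  AzqVI CAAGGTCG/0: at [35] ⇒ [35]
  WciV GGGATG/0: at [74, 89, 116, 175] ⇒ [74, 89, 116, 175]
  JekIV CACTTA/2: at [14, 51, 139, 200] ⇒ [16, 53, 141, 202]
  IvoIX AGTAGG/3: at [104, 183] ⇒ [107, 186]

Pooled cuts: [16, 35, 45, 53, 62, 74, 83, 89, 107, 116, 125, 134, 141, 147, 175, 186, 191, 202]

Fragments:
  16→35: 19 bp
  35→45: 10 bp
  45→53: 8 bp
  53→62: 9 bp
  62→74: 12 bp
  74→83: 9 bp
  83→89: 6 bp
  89→107: 18 bp
  107→116: 9 bp
  116→125: 9 bp
  125→134: 9 bp
  134→141: 7 bp
  141→147: 6 bp
  147→175: 28 bp
  175→186: 11 bp
  186→191: 5 bp
  191→202: 11 bp
  202→16 (wrap): 221-202+16 = 35 bp

[5,6,6,7,8,9,9,9,9,9,10,11,11,12,18,19,28,35]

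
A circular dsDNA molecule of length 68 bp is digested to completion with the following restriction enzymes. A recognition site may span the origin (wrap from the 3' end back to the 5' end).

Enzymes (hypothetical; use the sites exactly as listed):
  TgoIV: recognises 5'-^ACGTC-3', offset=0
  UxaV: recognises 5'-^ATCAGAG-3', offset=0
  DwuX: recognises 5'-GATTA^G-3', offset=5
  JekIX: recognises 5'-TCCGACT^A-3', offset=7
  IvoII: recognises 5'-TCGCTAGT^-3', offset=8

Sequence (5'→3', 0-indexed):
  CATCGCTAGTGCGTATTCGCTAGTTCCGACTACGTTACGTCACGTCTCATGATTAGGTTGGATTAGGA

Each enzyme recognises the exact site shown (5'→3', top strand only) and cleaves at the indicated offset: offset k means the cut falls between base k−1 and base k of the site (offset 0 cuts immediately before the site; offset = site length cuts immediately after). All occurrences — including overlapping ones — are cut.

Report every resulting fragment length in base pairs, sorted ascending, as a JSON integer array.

Per-enzyme occurrences:
  TgoIV ACGTC/0: at [36, 41] ⇒ [36, 41]
  UxaV (ATCAGAG, off=0): no sites
  DwuX GATTAG/5: at [50, 60] ⇒ [55, 65]
  JekIX TCCGACTA/7: at [24] ⇒ [31]
  IvoII TCGCTAGT/8: at [2, 16] ⇒ [10, 24]

Pooled cuts: [10, 24, 31, 36, 41, 55, 65]

Fragments:
  10→24: 14 bp
  24→31: 7 bp
  31→36: 5 bp
  36→41: 5 bp
  41→55: 14 bp
  55→65: 10 bp
  65→10 (wrap): 68-65+10 = 13 bp

[5,5,7,10,13,14,14]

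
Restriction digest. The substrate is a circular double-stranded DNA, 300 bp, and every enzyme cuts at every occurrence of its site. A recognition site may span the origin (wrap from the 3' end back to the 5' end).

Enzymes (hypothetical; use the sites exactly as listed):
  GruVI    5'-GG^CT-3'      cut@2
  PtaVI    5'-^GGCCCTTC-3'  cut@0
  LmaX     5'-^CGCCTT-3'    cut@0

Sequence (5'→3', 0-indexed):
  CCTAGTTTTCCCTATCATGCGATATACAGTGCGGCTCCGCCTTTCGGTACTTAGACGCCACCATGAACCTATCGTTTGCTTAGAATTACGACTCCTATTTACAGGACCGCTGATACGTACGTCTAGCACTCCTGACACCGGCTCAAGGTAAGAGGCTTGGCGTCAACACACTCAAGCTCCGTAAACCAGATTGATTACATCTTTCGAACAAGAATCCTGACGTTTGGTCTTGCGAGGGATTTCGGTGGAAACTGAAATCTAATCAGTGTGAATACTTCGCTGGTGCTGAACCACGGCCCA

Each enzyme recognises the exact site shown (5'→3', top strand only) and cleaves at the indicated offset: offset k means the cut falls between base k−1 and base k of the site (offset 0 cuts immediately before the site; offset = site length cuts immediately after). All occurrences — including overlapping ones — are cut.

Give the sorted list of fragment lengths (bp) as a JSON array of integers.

Site scan:
  GruVI GGCT/2: at [32, 139, 153] ⇒ [34, 141, 155]
  PtaVI (GGCCCTTC, off=0): no sites
  LmaX CGCCTT/0: at [37] ⇒ [37]

Pooled cuts: [34, 37, 141, 155]

Fragments:
  34→37: 3 bp
  37→141: 104 bp
  141→155: 14 bp
  155→34 (wrap): 300-155+34 = 179 bp

[3,14,104,179]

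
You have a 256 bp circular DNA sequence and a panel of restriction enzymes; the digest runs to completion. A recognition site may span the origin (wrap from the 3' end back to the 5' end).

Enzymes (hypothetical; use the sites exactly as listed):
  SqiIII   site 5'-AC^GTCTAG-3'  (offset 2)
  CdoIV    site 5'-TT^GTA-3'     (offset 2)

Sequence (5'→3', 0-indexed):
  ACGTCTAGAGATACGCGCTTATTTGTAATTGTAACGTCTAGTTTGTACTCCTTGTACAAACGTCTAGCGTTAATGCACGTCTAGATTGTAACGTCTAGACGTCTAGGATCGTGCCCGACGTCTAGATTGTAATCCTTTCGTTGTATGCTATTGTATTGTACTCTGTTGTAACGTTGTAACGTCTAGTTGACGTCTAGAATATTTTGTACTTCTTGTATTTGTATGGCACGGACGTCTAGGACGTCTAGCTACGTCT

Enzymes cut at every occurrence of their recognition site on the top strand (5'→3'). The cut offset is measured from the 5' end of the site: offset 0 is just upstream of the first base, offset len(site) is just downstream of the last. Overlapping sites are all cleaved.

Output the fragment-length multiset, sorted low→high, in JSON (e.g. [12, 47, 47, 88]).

[5,5,5,5,6,6,8,8,8,9,9,9,9,9,9,10,10,11,13,14,14,16,17,19,22]

Scan for sites:
  SqiIII ACGTCTAG/2: at [0, 33, 59, 76, 90, 98, 117, 178, 189, 231, 240] ⇒ [2, 35, 61, 78, 92, 100, 119, 180, 191, 233, 242]
  CdoIV TTGTA/2: at [22, 28, 42, 51, 85, 126, 140, 150, 155, 165, 173, 203, 212, 218] ⇒ [24, 30, 44, 53, 87, 128, 142, 152, 157, 167, 175, 205, 214, 220]

Pooled cuts: [2, 24, 30, 35, 44, 53, 61, 78, 87, 92, 100, 119, 128, 142, 152, 157, 167, 175, 180, 191, 205, 214, 220, 233, 242]

Fragment lengths:
  2→24: 22 bp
  24→30: 6 bp
  30→35: 5 bp
  35→44: 9 bp
  44→53: 9 bp
  53→61: 8 bp
  61→78: 17 bp
  78→87: 9 bp
  87→92: 5 bp
  92→100: 8 bp
  100→119: 19 bp
  119→128: 9 bp
  128→142: 14 bp
  142→152: 10 bp
  152→157: 5 bp
  157→167: 10 bp
  167→175: 8 bp
  175→180: 5 bp
  180→191: 11 bp
  191→205: 14 bp
  205→214: 9 bp
  214→220: 6 bp
  220→233: 13 bp
  233→242: 9 bp
  242→2 (wrap): 256-242+2 = 16 bp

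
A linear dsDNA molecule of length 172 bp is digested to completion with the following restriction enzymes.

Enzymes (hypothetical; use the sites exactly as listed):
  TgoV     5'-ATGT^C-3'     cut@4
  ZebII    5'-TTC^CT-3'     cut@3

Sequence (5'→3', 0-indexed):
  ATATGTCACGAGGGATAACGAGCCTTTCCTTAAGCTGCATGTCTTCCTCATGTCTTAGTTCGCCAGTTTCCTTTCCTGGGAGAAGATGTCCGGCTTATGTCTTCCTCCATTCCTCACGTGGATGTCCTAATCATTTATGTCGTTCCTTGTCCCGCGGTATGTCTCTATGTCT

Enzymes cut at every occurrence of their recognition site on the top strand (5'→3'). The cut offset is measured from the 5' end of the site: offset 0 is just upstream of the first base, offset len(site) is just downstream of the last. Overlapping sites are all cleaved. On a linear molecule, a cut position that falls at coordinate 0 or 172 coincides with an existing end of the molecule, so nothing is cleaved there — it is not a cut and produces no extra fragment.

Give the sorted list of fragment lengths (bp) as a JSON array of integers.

[2,4,4,5,5,6,7,8,8,11,13,14,14,15,17,17,22]

Per-enzyme occurrences:
  TgoV ATGTC/4: at [2, 38, 49, 85, 96, 121, 136, 158, 166] ⇒ [6, 42, 53, 89, 100, 125, 140, 162, 170]
  ZebII TTCCT/3: at [25, 43, 67, 72, 101, 109, 142] ⇒ [28, 46, 70, 75, 104, 112, 145]

Pooled cuts: [6, 28, 42, 46, 53, 70, 75, 89, 100, 104, 112, 125, 140, 145, 162, 170]

Fragments:
  [0,6): 6 bp
  [6,28): 22 bp
  [28,42): 14 bp
  [42,46): 4 bp
  [46,53): 7 bp
  [53,70): 17 bp
  [70,75): 5 bp
  [75,89): 14 bp
  [89,100): 11 bp
  [100,104): 4 bp
  [104,112): 8 bp
  [112,125): 13 bp
  [125,140): 15 bp
  [140,145): 5 bp
  [145,162): 17 bp
  [162,170): 8 bp
  [170,172): 2 bp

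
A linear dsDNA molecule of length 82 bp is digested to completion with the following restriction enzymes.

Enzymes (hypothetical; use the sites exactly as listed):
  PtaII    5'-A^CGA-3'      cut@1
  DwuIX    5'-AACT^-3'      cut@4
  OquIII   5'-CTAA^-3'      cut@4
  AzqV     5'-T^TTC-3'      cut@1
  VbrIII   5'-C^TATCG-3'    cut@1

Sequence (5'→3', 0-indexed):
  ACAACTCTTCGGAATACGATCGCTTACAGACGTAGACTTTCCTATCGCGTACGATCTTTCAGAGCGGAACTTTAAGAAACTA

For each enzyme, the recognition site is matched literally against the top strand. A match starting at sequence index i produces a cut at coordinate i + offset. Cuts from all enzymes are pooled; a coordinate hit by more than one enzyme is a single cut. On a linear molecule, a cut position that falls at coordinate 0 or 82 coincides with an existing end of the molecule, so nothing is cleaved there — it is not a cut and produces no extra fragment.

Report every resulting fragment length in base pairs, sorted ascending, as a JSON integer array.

[1,4,6,6,9,10,10,14,22]

Site scan:
  PtaII ACGA/1: at [15, 50] ⇒ [16, 51]
  DwuIX AACT/4: at [2, 67, 77] ⇒ [6, 71, 81]
  OquIII (CTAA, off=4): no sites
  AzqV TTTC/1: at [37, 56] ⇒ [38, 57]
  VbrIII CTATCG/1: at [41] ⇒ [42]

All cut coordinates (distinct, sorted): [6, 16, 38, 42, 51, 57, 71, 81]

Fragment lengths:
  [0,6): 6 bp
  [6,16): 10 bp
  [16,38): 22 bp
  [38,42): 4 bp
  [42,51): 9 bp
  [51,57): 6 bp
  [57,71): 14 bp
  [71,81): 10 bp
  [81,82): 1 bp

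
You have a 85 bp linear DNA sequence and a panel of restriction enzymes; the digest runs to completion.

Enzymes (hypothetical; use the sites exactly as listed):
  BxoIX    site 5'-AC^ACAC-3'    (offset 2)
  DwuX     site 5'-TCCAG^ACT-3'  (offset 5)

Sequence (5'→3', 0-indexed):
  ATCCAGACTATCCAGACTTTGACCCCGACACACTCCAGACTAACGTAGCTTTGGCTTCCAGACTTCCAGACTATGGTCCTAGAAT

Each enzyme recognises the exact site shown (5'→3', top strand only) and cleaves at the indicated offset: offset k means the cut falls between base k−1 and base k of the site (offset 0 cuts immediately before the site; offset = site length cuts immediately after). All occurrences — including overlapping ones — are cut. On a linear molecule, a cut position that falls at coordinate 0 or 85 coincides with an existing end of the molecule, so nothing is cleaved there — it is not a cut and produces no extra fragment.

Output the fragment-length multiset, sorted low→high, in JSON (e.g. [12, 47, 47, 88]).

[6,8,9,9,14,16,23]

Per-enzyme occurrences:
  BxoIX (ACACAC, off=2): starts [27] → cuts [29]
  DwuX (TCCAGACT, off=5): starts [1, 10, 33, 56, 64] → cuts [6, 15, 38, 61, 69]

All cut coordinates (distinct, sorted): [6, 15, 29, 38, 61, 69]

Fragment lengths:
  [0,6): 6 bp
  [6,15): 9 bp
  [15,29): 14 bp
  [29,38): 9 bp
  [38,61): 23 bp
  [61,69): 8 bp
  [69,85): 16 bp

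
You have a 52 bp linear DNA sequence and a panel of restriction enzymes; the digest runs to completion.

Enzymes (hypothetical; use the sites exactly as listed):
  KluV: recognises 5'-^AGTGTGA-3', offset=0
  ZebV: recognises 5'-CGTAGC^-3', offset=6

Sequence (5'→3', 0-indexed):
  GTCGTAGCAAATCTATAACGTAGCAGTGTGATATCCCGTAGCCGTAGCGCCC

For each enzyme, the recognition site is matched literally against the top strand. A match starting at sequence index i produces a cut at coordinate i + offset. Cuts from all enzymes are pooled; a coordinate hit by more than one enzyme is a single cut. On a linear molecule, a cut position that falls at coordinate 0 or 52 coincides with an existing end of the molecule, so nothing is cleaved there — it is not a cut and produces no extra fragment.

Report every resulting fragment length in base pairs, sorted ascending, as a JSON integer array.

[4,6,8,16,18]

Per-enzyme occurrences:
  KluV (AGTGTGA, off=0): starts [24] → cuts [24]
  ZebV (CGTAGC, off=6): starts [2, 18, 36, 42] → cuts [8, 24, 42, 48]

Pooled cuts: [8, 24, 42, 48]

Fragments:
  [0,8): 8 bp
  [8,24): 16 bp
  [24,42): 18 bp
  [42,48): 6 bp
  [48,52): 4 bp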